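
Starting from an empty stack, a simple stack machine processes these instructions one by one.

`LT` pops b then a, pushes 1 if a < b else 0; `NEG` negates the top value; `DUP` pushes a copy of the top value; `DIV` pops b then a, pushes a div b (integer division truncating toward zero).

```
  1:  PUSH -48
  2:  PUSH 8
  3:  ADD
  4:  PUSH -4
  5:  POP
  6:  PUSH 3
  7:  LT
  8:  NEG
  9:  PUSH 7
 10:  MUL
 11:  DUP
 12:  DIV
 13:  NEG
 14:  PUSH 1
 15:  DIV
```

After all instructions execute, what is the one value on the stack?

PUSH -48 : [-48]
PUSH 8   : [-48, 8]
ADD      : [-40]
PUSH -4  : [-40, -4]
POP      : [-40]
PUSH 3   : [-40, 3]
LT       : [1]
NEG      : [-1]
PUSH 7   : [-1, 7]
MUL      : [-7]
DUP      : [-7, -7]
DIV      : [1]
NEG      : [-1]
PUSH 1   : [-1, 1]
DIV      : [-1]

-1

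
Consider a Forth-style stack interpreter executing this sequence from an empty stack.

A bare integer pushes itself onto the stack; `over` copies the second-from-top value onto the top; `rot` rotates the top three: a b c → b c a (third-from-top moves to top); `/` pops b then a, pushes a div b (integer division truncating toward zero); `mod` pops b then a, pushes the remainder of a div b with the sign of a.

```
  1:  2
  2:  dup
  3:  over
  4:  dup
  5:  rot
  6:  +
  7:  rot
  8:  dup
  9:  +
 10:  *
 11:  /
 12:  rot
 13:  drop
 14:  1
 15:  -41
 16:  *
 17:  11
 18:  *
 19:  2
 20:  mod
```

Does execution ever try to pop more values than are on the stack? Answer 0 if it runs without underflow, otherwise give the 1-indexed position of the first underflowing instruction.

12

2     [2]
dup   [2, 2]
over  [2, 2, 2]
dup   [2, 2, 2, 2]
rot   [2, 2, 2, 2]
+     [2, 2, 4]
rot   [2, 4, 2]
dup   [2, 4, 2, 2]
+     [2, 4, 4]
*     [2, 16]
/     [0]
rot  — needs 3 operands, stack has 1 → underflow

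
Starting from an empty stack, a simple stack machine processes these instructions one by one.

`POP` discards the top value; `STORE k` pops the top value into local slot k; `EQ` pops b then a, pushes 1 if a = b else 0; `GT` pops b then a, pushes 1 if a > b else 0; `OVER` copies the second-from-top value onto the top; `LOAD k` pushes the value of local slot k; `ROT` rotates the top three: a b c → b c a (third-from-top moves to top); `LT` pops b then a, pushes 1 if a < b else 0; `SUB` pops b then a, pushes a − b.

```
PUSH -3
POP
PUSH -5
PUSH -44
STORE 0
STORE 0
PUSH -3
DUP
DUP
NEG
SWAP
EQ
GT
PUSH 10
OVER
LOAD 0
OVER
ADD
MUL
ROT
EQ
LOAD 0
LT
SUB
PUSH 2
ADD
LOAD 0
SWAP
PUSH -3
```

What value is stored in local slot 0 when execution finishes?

-5

PUSH -3  -> -3
POP      -> (empty)
PUSH -5  -> -5
PUSH -44 -> -5 -44
STORE 0  -> -5
STORE 0  -> (empty)
PUSH -3  -> -3
DUP      -> -3 -3
DUP      -> -3 -3 -3
NEG      -> -3 -3 3
SWAP     -> -3 3 -3
EQ       -> -3 0
GT       -> 0
PUSH 10  -> 0 10
OVER     -> 0 10 0
LOAD 0   -> 0 10 0 -5
OVER     -> 0 10 0 -5 0
ADD      -> 0 10 0 -5
MUL      -> 0 10 0
ROT      -> 10 0 0
EQ       -> 10 1
LOAD 0   -> 10 1 -5
LT       -> 10 0
SUB      -> 10
PUSH 2   -> 10 2
ADD      -> 12
LOAD 0   -> 12 -5
SWAP     -> -5 12
PUSH -3  -> -5 12 -3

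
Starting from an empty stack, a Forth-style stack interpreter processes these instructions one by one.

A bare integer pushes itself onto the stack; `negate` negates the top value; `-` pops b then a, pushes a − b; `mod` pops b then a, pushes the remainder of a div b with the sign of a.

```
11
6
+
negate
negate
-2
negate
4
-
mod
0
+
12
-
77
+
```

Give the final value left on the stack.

66

11     : [11]
6      : [11, 6]
+      : [17]
negate : [-17]
negate : [17]
-2     : [17, -2]
negate : [17, 2]
4      : [17, 2, 4]
-      : [17, -2]
mod    : [1]
0      : [1, 0]
+      : [1]
12     : [1, 12]
-      : [-11]
77     : [-11, 77]
+      : [66]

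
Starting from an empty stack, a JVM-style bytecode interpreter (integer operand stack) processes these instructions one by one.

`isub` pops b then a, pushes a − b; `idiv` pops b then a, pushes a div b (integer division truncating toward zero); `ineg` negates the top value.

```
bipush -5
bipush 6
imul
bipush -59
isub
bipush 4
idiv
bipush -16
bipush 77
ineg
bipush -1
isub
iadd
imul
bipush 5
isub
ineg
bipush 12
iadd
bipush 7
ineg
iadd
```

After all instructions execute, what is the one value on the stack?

bipush -5   -5
bipush 6    -5 6
imul        -30
bipush -59  -30 -59
isub        29
bipush 4    29 4
idiv        7
bipush -16  7 -16
bipush 77   7 -16 77
ineg        7 -16 -77
bipush -1   7 -16 -77 -1
isub        7 -16 -76
iadd        7 -92
imul        -644
bipush 5    -644 5
isub        -649
ineg        649
bipush 12   649 12
iadd        661
bipush 7    661 7
ineg        661 -7
iadd        654

654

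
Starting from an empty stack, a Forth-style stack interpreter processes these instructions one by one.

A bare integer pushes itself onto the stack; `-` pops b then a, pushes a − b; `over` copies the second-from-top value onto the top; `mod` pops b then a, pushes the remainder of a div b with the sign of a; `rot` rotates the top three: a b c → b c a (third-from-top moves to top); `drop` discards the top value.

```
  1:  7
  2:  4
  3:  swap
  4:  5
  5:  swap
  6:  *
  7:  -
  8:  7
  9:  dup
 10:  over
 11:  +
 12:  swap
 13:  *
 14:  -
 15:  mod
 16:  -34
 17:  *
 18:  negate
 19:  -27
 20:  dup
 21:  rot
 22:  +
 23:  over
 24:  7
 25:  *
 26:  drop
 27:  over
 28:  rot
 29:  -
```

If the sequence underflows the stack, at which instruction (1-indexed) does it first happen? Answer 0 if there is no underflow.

15

7    → 7
4    → 7 4
swap → 4 7
5    → 4 7 5
swap → 4 5 7
*    → 4 35
-    → -31
7    → -31 7
dup  → -31 7 7
over → -31 7 7 7
+    → -31 7 14
swap → -31 14 7
*    → -31 98
-    → -129
mod  — needs 2 operands, stack has 1 → underflow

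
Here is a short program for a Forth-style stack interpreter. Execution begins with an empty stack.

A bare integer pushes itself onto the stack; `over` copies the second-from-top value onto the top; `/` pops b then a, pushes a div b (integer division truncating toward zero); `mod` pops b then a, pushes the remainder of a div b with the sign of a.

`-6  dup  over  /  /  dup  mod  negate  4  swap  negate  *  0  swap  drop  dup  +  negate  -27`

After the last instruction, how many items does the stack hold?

-6     -> -6
dup    -> -6 -6
over   -> -6 -6 -6
/      -> -6 1
/      -> -6
dup    -> -6 -6
mod    -> 0
negate -> 0
4      -> 0 4
swap   -> 4 0
negate -> 4 0
*      -> 0
0      -> 0 0
swap   -> 0 0
drop   -> 0
dup    -> 0 0
+      -> 0
negate -> 0
-27    -> 0 -27

2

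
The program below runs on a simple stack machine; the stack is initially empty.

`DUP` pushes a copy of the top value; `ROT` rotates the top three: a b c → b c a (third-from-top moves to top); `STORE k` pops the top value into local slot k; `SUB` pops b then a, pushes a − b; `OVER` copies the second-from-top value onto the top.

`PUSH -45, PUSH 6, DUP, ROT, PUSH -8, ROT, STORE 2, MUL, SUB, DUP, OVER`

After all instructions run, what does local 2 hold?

PUSH -45  -45
PUSH 6    -45 6
DUP       -45 6 6
ROT       6 6 -45
PUSH -8   6 6 -45 -8
ROT       6 -45 -8 6
STORE 2   6 -45 -8
MUL       6 360
SUB       -354
DUP       -354 -354
OVER      -354 -354 -354

6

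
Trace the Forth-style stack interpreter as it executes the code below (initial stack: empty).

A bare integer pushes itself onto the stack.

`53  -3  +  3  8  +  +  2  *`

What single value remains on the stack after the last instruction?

122

53  [53]
-3  [53, -3]
+   [50]
3   [50, 3]
8   [50, 3, 8]
+   [50, 11]
+   [61]
2   [61, 2]
*   [122]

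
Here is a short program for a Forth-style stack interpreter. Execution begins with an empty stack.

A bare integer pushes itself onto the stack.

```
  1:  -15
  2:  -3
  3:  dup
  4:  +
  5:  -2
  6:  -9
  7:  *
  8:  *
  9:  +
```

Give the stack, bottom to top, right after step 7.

-15 : -15
-3  : -15 -3
dup : -15 -3 -3
+   : -15 -6
-2  : -15 -6 -2
-9  : -15 -6 -2 -9
*   : -15 -6 18

[-15, -6, 18]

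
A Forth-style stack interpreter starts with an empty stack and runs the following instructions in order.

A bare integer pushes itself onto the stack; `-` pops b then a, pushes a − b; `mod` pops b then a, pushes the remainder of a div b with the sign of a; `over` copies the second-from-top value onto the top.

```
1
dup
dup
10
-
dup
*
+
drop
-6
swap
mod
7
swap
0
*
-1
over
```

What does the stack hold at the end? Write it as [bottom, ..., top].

1    : [1]
dup  : [1, 1]
dup  : [1, 1, 1]
10   : [1, 1, 1, 10]
-    : [1, 1, -9]
dup  : [1, 1, -9, -9]
*    : [1, 1, 81]
+    : [1, 82]
drop : [1]
-6   : [1, -6]
swap : [-6, 1]
mod  : [0]
7    : [0, 7]
swap : [7, 0]
0    : [7, 0, 0]
*    : [7, 0]
-1   : [7, 0, -1]
over : [7, 0, -1, 0]

[7, 0, -1, 0]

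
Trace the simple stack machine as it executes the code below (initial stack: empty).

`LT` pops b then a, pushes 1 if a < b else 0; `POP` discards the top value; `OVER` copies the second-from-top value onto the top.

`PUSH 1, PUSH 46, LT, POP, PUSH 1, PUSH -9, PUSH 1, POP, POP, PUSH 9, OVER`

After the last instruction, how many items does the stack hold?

PUSH 1  -> [1]
PUSH 46 -> [1, 46]
LT      -> [1]
POP     -> []
PUSH 1  -> [1]
PUSH -9 -> [1, -9]
PUSH 1  -> [1, -9, 1]
POP     -> [1, -9]
POP     -> [1]
PUSH 9  -> [1, 9]
OVER    -> [1, 9, 1]

3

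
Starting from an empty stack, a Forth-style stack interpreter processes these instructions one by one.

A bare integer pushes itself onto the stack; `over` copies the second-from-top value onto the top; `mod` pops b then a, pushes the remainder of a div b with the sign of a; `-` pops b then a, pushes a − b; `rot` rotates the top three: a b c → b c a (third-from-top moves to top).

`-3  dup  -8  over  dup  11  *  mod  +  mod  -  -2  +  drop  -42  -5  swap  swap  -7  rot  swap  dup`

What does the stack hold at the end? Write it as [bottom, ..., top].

-3   → [-3]
dup  → [-3, -3]
-8   → [-3, -3, -8]
over → [-3, -3, -8, -3]
dup  → [-3, -3, -8, -3, -3]
11   → [-3, -3, -8, -3, -3, 11]
*    → [-3, -3, -8, -3, -33]
mod  → [-3, -3, -8, -3]
+    → [-3, -3, -11]
mod  → [-3, -3]
-    → [0]
-2   → [0, -2]
+    → [-2]
drop → []
-42  → [-42]
-5   → [-42, -5]
swap → [-5, -42]
swap → [-42, -5]
-7   → [-42, -5, -7]
rot  → [-5, -7, -42]
swap → [-5, -42, -7]
dup  → [-5, -42, -7, -7]

[-5, -42, -7, -7]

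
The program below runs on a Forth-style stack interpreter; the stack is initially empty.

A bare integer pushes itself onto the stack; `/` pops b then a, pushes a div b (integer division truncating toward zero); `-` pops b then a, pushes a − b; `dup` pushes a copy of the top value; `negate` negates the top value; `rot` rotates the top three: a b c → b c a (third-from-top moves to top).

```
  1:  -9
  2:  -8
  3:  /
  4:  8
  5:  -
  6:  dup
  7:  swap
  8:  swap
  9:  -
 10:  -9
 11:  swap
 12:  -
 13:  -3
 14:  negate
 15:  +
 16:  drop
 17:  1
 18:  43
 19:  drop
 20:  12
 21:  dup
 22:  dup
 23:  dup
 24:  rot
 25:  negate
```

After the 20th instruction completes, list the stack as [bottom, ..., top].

[1, 12]

-9     → [-9]
-8     → [-9, -8]
/      → [1]
8      → [1, 8]
-      → [-7]
dup    → [-7, -7]
swap   → [-7, -7]
swap   → [-7, -7]
-      → [0]
-9     → [0, -9]
swap   → [-9, 0]
-      → [-9]
-3     → [-9, -3]
negate → [-9, 3]
+      → [-6]
drop   → []
1      → [1]
43     → [1, 43]
drop   → [1]
12     → [1, 12]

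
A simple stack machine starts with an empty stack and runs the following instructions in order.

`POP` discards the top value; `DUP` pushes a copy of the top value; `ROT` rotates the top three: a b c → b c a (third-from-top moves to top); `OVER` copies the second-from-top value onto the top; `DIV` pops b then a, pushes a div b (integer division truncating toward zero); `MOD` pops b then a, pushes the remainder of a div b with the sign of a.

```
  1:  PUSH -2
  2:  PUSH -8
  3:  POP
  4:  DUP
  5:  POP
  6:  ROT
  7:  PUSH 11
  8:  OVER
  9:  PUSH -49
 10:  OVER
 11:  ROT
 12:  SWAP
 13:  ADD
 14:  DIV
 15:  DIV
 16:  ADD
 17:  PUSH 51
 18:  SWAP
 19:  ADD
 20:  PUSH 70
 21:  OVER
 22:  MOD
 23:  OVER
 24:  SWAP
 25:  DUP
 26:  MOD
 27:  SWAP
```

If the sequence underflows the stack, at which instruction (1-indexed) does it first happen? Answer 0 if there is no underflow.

6

PUSH -2 : [-2]
PUSH -8 : [-2, -8]
POP     : [-2]
DUP     : [-2, -2]
POP     : [-2]
ROT  — needs 3 operands, stack has 1 → underflow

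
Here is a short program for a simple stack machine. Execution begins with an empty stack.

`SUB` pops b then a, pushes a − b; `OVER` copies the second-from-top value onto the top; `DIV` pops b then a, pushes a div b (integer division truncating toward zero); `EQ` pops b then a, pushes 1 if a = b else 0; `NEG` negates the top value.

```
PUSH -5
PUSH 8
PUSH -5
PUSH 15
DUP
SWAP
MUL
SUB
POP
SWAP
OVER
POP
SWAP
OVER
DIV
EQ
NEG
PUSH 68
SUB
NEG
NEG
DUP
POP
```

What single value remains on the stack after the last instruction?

PUSH -5 -> -5
PUSH 8  -> -5 8
PUSH -5 -> -5 8 -5
PUSH 15 -> -5 8 -5 15
DUP     -> -5 8 -5 15 15
SWAP    -> -5 8 -5 15 15
MUL     -> -5 8 -5 225
SUB     -> -5 8 -230
POP     -> -5 8
SWAP    -> 8 -5
OVER    -> 8 -5 8
POP     -> 8 -5
SWAP    -> -5 8
OVER    -> -5 8 -5
DIV     -> -5 -1
EQ      -> 0
NEG     -> 0
PUSH 68 -> 0 68
SUB     -> -68
NEG     -> 68
NEG     -> -68
DUP     -> -68 -68
POP     -> -68

-68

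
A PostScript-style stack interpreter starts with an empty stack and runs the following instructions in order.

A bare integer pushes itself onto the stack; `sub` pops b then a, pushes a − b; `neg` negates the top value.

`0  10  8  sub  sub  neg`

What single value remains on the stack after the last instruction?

2

0   : 0
10  : 0 10
8   : 0 10 8
sub : 0 2
sub : -2
neg : 2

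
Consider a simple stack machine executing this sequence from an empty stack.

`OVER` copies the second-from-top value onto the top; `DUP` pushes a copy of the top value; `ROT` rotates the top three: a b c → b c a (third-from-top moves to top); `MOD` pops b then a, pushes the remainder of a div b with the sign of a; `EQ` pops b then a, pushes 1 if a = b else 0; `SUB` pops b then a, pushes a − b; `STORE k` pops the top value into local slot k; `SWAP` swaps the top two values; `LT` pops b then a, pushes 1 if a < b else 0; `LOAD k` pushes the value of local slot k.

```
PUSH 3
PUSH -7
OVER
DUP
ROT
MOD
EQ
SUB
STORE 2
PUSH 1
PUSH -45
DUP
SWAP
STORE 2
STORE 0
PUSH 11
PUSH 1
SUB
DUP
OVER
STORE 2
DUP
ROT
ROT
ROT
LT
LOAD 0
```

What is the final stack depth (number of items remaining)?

4

PUSH 3    3
PUSH -7   3 -7
OVER      3 -7 3
DUP       3 -7 3 3
ROT       3 3 3 -7
MOD       3 3 3
EQ        3 1
SUB       2
STORE 2   (empty)
PUSH 1    1
PUSH -45  1 -45
DUP       1 -45 -45
SWAP      1 -45 -45
STORE 2   1 -45
STORE 0   1
PUSH 11   1 11
PUSH 1    1 11 1
SUB       1 10
DUP       1 10 10
OVER      1 10 10 10
STORE 2   1 10 10
DUP       1 10 10 10
ROT       1 10 10 10
ROT       1 10 10 10
ROT       1 10 10 10
LT        1 10 0
LOAD 0    1 10 0 -45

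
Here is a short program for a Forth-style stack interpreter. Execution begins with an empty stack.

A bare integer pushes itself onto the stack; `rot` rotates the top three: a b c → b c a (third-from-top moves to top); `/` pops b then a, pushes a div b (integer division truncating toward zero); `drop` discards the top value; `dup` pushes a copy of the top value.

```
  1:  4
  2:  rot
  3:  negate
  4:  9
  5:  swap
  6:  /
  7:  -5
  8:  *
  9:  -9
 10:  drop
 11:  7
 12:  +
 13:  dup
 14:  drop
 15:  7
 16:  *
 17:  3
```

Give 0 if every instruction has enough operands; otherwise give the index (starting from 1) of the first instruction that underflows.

4 → [4]
rot  — needs 3 operands, stack has 1 → underflow

2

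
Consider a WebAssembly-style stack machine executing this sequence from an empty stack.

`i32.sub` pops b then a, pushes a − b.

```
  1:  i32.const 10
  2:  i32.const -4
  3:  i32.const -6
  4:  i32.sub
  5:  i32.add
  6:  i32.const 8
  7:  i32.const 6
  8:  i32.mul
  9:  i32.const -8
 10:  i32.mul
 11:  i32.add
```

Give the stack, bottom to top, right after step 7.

i32.const 10 -> 10
i32.const -4 -> 10 -4
i32.const -6 -> 10 -4 -6
i32.sub      -> 10 2
i32.add      -> 12
i32.const 8  -> 12 8
i32.const 6  -> 12 8 6

[12, 8, 6]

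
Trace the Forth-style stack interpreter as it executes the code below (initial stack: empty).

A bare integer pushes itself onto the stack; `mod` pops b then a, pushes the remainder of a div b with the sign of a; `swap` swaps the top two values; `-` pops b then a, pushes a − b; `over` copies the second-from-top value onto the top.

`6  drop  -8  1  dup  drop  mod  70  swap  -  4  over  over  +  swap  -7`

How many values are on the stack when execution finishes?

6    : 6
drop : (empty)
-8   : -8
1    : -8 1
dup  : -8 1 1
drop : -8 1
mod  : 0
70   : 0 70
swap : 70 0
-    : 70
4    : 70 4
over : 70 4 70
over : 70 4 70 4
+    : 70 4 74
swap : 70 74 4
-7   : 70 74 4 -7

4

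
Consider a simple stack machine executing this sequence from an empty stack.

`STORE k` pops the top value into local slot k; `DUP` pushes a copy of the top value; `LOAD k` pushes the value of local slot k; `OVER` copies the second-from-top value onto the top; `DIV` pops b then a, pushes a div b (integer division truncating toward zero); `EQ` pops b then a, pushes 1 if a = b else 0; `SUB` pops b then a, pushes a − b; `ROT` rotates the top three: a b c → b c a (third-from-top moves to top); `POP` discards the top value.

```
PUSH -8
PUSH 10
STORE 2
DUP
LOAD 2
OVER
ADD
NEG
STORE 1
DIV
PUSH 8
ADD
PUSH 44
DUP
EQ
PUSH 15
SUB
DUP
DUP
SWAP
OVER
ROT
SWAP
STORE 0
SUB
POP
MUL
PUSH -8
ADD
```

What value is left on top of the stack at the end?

-134

PUSH -8  -8
PUSH 10  -8 10
STORE 2  -8
DUP      -8 -8
LOAD 2   -8 -8 10
OVER     -8 -8 10 -8
ADD      -8 -8 2
NEG      -8 -8 -2
STORE 1  -8 -8
DIV      1
PUSH 8   1 8
ADD      9
PUSH 44  9 44
DUP      9 44 44
EQ       9 1
PUSH 15  9 1 15
SUB      9 -14
DUP      9 -14 -14
DUP      9 -14 -14 -14
SWAP     9 -14 -14 -14
OVER     9 -14 -14 -14 -14
ROT      9 -14 -14 -14 -14
SWAP     9 -14 -14 -14 -14
STORE 0  9 -14 -14 -14
SUB      9 -14 0
POP      9 -14
MUL      -126
PUSH -8  -126 -8
ADD      -134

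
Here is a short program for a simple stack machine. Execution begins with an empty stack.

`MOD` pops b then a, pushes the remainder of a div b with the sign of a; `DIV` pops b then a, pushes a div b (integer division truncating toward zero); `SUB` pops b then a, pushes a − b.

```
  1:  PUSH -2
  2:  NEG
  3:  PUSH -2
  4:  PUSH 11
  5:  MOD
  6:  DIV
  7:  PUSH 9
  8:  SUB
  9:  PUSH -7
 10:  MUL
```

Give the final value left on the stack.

70

PUSH -2 -> [-2]
NEG     -> [2]
PUSH -2 -> [2, -2]
PUSH 11 -> [2, -2, 11]
MOD     -> [2, -2]
DIV     -> [-1]
PUSH 9  -> [-1, 9]
SUB     -> [-10]
PUSH -7 -> [-10, -7]
MUL     -> [70]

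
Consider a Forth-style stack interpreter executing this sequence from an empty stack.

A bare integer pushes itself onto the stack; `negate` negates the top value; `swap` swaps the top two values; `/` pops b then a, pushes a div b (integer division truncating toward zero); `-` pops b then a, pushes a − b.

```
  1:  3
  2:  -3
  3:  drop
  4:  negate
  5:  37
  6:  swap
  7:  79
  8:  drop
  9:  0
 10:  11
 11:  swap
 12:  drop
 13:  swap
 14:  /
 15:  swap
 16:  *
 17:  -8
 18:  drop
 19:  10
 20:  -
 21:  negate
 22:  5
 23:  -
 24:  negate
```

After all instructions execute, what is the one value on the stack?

3      -> [3]
-3     -> [3, -3]
drop   -> [3]
negate -> [-3]
37     -> [-3, 37]
swap   -> [37, -3]
79     -> [37, -3, 79]
drop   -> [37, -3]
0      -> [37, -3, 0]
11     -> [37, -3, 0, 11]
swap   -> [37, -3, 11, 0]
drop   -> [37, -3, 11]
swap   -> [37, 11, -3]
/      -> [37, -3]
swap   -> [-3, 37]
*      -> [-111]
-8     -> [-111, -8]
drop   -> [-111]
10     -> [-111, 10]
-      -> [-121]
negate -> [121]
5      -> [121, 5]
-      -> [116]
negate -> [-116]

-116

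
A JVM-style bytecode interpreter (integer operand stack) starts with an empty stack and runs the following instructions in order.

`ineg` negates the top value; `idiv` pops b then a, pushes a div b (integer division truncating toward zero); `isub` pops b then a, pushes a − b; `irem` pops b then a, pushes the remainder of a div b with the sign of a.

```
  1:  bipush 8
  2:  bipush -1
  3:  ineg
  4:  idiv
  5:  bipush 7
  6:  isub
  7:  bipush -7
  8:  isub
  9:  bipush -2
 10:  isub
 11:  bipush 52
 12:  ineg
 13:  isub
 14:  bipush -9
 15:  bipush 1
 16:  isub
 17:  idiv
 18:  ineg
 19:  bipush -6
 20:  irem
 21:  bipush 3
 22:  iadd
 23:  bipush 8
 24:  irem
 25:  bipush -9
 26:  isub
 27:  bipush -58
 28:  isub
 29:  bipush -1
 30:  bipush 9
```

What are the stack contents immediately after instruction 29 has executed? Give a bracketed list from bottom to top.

bipush 8    [8]
bipush -1   [8, -1]
ineg        [8, 1]
idiv        [8]
bipush 7    [8, 7]
isub        [1]
bipush -7   [1, -7]
isub        [8]
bipush -2   [8, -2]
isub        [10]
bipush 52   [10, 52]
ineg        [10, -52]
isub        [62]
bipush -9   [62, -9]
bipush 1    [62, -9, 1]
isub        [62, -10]
idiv        [-6]
ineg        [6]
bipush -6   [6, -6]
irem        [0]
bipush 3    [0, 3]
iadd        [3]
bipush 8    [3, 8]
irem        [3]
bipush -9   [3, -9]
isub        [12]
bipush -58  [12, -58]
isub        [70]
bipush -1   [70, -1]

[70, -1]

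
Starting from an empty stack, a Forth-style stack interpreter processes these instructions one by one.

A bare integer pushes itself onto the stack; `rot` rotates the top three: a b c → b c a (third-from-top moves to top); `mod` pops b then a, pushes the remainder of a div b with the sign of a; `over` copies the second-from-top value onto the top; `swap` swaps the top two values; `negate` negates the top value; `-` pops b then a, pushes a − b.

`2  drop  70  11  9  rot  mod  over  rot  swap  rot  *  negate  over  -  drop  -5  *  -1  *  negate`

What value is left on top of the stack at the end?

-55

2      → 2
drop   → (empty)
70     → 70
11     → 70 11
9      → 70 11 9
rot    → 11 9 70
mod    → 11 9
over   → 11 9 11
rot    → 9 11 11
swap   → 9 11 11
rot    → 11 11 9
*      → 11 99
negate → 11 -99
over   → 11 -99 11
-      → 11 -110
drop   → 11
-5     → 11 -5
*      → -55
-1     → -55 -1
*      → 55
negate → -55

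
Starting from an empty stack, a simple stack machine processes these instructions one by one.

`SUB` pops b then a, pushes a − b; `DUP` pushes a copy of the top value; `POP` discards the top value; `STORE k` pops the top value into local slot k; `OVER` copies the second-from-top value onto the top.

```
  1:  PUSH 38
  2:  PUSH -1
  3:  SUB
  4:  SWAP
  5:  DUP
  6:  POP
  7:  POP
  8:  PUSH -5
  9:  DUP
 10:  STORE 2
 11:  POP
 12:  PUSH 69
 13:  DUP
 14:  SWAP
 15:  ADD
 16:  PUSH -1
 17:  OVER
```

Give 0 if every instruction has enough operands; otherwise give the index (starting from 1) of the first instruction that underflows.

PUSH 38  [38]
PUSH -1  [38, -1]
SUB      [39]
SWAP  — needs 2 operands, stack has 1 → underflow

4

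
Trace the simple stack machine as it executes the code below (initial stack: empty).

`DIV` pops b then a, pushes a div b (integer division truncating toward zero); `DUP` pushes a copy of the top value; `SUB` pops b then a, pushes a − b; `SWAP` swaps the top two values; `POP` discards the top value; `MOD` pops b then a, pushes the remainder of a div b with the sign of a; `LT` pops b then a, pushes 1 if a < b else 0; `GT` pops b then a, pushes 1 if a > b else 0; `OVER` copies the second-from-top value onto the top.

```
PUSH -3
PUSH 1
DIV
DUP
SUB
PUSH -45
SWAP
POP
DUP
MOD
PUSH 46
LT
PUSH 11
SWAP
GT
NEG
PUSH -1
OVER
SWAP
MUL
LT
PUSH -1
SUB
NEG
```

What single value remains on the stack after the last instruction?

-2

PUSH -3  : -3
PUSH 1   : -3 1
DIV      : -3
DUP      : -3 -3
SUB      : 0
PUSH -45 : 0 -45
SWAP     : -45 0
POP      : -45
DUP      : -45 -45
MOD      : 0
PUSH 46  : 0 46
LT       : 1
PUSH 11  : 1 11
SWAP     : 11 1
GT       : 1
NEG      : -1
PUSH -1  : -1 -1
OVER     : -1 -1 -1
SWAP     : -1 -1 -1
MUL      : -1 1
LT       : 1
PUSH -1  : 1 -1
SUB      : 2
NEG      : -2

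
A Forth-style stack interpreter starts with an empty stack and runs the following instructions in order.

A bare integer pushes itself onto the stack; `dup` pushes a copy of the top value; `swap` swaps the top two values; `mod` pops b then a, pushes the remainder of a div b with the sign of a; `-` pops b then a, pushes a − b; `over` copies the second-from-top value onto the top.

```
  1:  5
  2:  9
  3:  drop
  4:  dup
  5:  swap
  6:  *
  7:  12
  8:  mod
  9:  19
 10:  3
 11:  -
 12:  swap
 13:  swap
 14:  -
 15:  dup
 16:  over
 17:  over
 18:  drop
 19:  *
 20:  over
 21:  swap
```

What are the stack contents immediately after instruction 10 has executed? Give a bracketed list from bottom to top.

[1, 19, 3]

5    → 5
9    → 5 9
drop → 5
dup  → 5 5
swap → 5 5
*    → 25
12   → 25 12
mod  → 1
19   → 1 19
3    → 1 19 3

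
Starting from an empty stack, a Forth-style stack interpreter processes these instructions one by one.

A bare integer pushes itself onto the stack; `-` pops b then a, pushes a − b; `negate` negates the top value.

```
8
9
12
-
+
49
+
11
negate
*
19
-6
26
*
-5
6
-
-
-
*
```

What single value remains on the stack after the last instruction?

8       8
9       8 9
12      8 9 12
-       8 -3
+       5
49      5 49
+       54
11      54 11
negate  54 -11
*       -594
19      -594 19
-6      -594 19 -6
26      -594 19 -6 26
*       -594 19 -156
-5      -594 19 -156 -5
6       -594 19 -156 -5 6
-       -594 19 -156 -11
-       -594 19 -145
-       -594 164
*       -97416

-97416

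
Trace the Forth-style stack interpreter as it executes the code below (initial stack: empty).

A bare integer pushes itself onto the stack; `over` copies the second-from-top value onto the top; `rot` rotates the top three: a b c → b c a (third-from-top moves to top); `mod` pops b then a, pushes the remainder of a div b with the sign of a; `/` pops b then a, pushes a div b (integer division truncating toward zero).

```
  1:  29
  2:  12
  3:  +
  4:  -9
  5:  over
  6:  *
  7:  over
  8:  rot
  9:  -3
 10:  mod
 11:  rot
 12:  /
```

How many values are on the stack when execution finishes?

2

29    [29]
12    [29, 12]
+     [41]
-9    [41, -9]
over  [41, -9, 41]
*     [41, -369]
over  [41, -369, 41]
rot   [-369, 41, 41]
-3    [-369, 41, 41, -3]
mod   [-369, 41, 2]
rot   [41, 2, -369]
/     [41, 0]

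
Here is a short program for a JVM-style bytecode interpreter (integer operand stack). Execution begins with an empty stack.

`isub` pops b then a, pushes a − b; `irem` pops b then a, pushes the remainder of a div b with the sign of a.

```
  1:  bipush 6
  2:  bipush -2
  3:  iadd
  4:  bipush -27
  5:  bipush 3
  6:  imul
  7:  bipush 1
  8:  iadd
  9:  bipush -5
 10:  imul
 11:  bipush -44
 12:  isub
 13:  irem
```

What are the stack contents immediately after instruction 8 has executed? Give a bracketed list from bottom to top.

[4, -80]

bipush 6   : [6]
bipush -2  : [6, -2]
iadd       : [4]
bipush -27 : [4, -27]
bipush 3   : [4, -27, 3]
imul       : [4, -81]
bipush 1   : [4, -81, 1]
iadd       : [4, -80]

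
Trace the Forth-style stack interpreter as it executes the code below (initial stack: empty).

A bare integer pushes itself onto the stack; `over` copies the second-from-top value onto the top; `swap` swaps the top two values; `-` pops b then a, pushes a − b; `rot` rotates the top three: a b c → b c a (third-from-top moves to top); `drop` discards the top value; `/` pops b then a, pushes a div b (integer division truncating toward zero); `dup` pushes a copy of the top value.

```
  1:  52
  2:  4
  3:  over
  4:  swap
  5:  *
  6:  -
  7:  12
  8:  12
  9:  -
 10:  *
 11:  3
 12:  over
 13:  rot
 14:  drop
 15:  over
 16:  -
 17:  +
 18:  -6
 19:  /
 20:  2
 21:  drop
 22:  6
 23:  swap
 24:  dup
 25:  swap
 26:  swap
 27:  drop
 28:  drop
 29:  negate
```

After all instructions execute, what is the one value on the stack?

-6

52     → 52
4      → 52 4
over   → 52 4 52
swap   → 52 52 4
*      → 52 208
-      → -156
12     → -156 12
12     → -156 12 12
-      → -156 0
*      → 0
3      → 0 3
over   → 0 3 0
rot    → 3 0 0
drop   → 3 0
over   → 3 0 3
-      → 3 -3
+      → 0
-6     → 0 -6
/      → 0
2      → 0 2
drop   → 0
6      → 0 6
swap   → 6 0
dup    → 6 0 0
swap   → 6 0 0
swap   → 6 0 0
drop   → 6 0
drop   → 6
negate → -6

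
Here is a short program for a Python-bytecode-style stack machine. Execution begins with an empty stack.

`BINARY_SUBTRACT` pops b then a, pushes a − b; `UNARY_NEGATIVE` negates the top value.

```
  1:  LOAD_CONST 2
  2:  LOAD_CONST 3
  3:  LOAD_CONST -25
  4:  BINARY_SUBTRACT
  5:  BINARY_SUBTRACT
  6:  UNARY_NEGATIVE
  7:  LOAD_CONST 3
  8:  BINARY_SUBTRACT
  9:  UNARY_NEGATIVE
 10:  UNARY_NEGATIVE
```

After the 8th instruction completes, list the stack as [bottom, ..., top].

LOAD_CONST 2    -> 2
LOAD_CONST 3    -> 2 3
LOAD_CONST -25  -> 2 3 -25
BINARY_SUBTRACT -> 2 28
BINARY_SUBTRACT -> -26
UNARY_NEGATIVE  -> 26
LOAD_CONST 3    -> 26 3
BINARY_SUBTRACT -> 23

[23]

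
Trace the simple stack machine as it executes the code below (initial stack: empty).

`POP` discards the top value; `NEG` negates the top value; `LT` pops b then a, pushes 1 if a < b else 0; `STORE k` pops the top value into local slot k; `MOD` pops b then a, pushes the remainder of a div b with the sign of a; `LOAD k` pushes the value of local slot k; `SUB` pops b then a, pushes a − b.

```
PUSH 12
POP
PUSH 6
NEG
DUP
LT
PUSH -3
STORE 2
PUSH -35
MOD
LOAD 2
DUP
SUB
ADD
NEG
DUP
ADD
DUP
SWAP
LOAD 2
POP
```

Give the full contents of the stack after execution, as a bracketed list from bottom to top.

[0, 0]

PUSH 12  : [12]
POP      : []
PUSH 6   : [6]
NEG      : [-6]
DUP      : [-6, -6]
LT       : [0]
PUSH -3  : [0, -3]
STORE 2  : [0]
PUSH -35 : [0, -35]
MOD      : [0]
LOAD 2   : [0, -3]
DUP      : [0, -3, -3]
SUB      : [0, 0]
ADD      : [0]
NEG      : [0]
DUP      : [0, 0]
ADD      : [0]
DUP      : [0, 0]
SWAP     : [0, 0]
LOAD 2   : [0, 0, -3]
POP      : [0, 0]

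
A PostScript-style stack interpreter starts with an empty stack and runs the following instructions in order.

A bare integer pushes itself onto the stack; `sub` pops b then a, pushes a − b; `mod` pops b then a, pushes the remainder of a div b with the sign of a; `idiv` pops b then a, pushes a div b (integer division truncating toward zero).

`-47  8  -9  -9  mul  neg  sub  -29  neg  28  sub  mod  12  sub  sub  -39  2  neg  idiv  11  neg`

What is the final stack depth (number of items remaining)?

-47  → -47
8    → -47 8
-9   → -47 8 -9
-9   → -47 8 -9 -9
mul  → -47 8 81
neg  → -47 8 -81
sub  → -47 89
-29  → -47 89 -29
neg  → -47 89 29
28   → -47 89 29 28
sub  → -47 89 1
mod  → -47 0
12   → -47 0 12
sub  → -47 -12
sub  → -35
-39  → -35 -39
2    → -35 -39 2
neg  → -35 -39 -2
idiv → -35 19
11   → -35 19 11
neg  → -35 19 -11

3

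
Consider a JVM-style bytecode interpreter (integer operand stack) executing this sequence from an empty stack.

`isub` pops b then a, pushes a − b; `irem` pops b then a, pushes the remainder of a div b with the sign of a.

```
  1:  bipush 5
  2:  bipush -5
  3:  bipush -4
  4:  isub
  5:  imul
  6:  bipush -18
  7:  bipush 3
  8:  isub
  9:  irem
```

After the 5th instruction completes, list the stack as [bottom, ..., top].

[-5]

bipush 5  -> 5
bipush -5 -> 5 -5
bipush -4 -> 5 -5 -4
isub      -> 5 -1
imul      -> -5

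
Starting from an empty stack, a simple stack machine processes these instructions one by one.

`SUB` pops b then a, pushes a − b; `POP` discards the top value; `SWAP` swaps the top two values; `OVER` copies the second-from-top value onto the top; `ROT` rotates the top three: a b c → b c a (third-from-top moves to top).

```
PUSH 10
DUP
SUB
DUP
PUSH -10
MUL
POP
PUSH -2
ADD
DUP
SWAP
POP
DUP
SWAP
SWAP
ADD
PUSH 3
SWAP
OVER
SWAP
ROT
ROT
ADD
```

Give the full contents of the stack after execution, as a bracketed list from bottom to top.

PUSH 10  -> 10
DUP      -> 10 10
SUB      -> 0
DUP      -> 0 0
PUSH -10 -> 0 0 -10
MUL      -> 0 0
POP      -> 0
PUSH -2  -> 0 -2
ADD      -> -2
DUP      -> -2 -2
SWAP     -> -2 -2
POP      -> -2
DUP      -> -2 -2
SWAP     -> -2 -2
SWAP     -> -2 -2
ADD      -> -4
PUSH 3   -> -4 3
SWAP     -> 3 -4
OVER     -> 3 -4 3
SWAP     -> 3 3 -4
ROT      -> 3 -4 3
ROT      -> -4 3 3
ADD      -> -4 6

[-4, 6]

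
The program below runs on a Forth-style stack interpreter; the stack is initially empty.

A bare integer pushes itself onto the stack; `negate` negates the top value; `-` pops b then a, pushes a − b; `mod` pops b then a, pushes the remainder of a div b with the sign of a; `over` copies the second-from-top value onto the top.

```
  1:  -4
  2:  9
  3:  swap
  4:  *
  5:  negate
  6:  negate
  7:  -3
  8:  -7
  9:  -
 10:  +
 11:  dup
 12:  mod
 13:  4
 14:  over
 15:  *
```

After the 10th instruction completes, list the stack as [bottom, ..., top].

-4     : [-4]
9      : [-4, 9]
swap   : [9, -4]
*      : [-36]
negate : [36]
negate : [-36]
-3     : [-36, -3]
-7     : [-36, -3, -7]
-      : [-36, 4]
+      : [-32]

[-32]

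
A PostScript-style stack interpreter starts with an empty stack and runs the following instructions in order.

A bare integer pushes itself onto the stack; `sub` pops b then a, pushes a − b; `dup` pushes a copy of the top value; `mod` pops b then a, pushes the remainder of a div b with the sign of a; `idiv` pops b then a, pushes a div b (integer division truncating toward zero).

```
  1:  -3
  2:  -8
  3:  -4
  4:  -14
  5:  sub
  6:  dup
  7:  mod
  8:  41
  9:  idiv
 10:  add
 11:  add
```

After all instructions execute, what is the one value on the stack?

-11

-3   → -3
-8   → -3 -8
-4   → -3 -8 -4
-14  → -3 -8 -4 -14
sub  → -3 -8 10
dup  → -3 -8 10 10
mod  → -3 -8 0
41   → -3 -8 0 41
idiv → -3 -8 0
add  → -3 -8
add  → -11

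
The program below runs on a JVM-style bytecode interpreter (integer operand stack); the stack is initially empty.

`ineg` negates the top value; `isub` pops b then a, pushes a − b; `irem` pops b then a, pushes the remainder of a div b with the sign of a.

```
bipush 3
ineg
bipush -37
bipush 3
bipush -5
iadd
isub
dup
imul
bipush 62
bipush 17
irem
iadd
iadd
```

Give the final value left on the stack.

1233

bipush 3   : [3]
ineg       : [-3]
bipush -37 : [-3, -37]
bipush 3   : [-3, -37, 3]
bipush -5  : [-3, -37, 3, -5]
iadd       : [-3, -37, -2]
isub       : [-3, -35]
dup        : [-3, -35, -35]
imul       : [-3, 1225]
bipush 62  : [-3, 1225, 62]
bipush 17  : [-3, 1225, 62, 17]
irem       : [-3, 1225, 11]
iadd       : [-3, 1236]
iadd       : [1233]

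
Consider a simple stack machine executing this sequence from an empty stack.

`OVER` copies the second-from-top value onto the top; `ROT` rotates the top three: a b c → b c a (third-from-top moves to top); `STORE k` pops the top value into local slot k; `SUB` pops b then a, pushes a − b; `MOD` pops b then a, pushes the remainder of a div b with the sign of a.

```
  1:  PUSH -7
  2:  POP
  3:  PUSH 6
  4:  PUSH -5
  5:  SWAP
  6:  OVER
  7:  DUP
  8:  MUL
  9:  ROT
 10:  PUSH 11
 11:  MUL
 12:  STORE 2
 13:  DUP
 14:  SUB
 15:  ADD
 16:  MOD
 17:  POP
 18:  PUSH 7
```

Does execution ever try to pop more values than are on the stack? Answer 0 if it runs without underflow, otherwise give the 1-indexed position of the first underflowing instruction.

PUSH -7 -> [-7]
POP     -> []
PUSH 6  -> [6]
PUSH -5 -> [6, -5]
SWAP    -> [-5, 6]
OVER    -> [-5, 6, -5]
DUP     -> [-5, 6, -5, -5]
MUL     -> [-5, 6, 25]
ROT     -> [6, 25, -5]
PUSH 11 -> [6, 25, -5, 11]
MUL     -> [6, 25, -55]
STORE 2 -> [6, 25]
DUP     -> [6, 25, 25]
SUB     -> [6, 0]
ADD     -> [6]
MOD  — needs 2 operands, stack has 1 → underflow

16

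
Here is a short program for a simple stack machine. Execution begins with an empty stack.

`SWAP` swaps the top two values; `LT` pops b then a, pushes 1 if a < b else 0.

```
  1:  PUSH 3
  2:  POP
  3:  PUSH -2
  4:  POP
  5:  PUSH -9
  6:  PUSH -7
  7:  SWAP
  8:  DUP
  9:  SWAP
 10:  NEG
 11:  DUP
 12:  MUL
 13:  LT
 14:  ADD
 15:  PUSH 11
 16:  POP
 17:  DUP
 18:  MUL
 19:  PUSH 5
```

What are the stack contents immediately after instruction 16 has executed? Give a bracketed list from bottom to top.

PUSH 3  : [3]
POP     : []
PUSH -2 : [-2]
POP     : []
PUSH -9 : [-9]
PUSH -7 : [-9, -7]
SWAP    : [-7, -9]
DUP     : [-7, -9, -9]
SWAP    : [-7, -9, -9]
NEG     : [-7, -9, 9]
DUP     : [-7, -9, 9, 9]
MUL     : [-7, -9, 81]
LT      : [-7, 1]
ADD     : [-6]
PUSH 11 : [-6, 11]
POP     : [-6]

[-6]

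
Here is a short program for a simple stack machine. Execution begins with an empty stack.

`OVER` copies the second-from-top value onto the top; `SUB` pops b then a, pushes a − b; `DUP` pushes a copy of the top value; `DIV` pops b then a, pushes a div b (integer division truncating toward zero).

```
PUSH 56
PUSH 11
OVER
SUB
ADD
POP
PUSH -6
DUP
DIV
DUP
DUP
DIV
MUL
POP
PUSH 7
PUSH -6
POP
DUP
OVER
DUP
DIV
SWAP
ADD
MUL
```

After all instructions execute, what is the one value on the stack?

56

PUSH 56 → [56]
PUSH 11 → [56, 11]
OVER    → [56, 11, 56]
SUB     → [56, -45]
ADD     → [11]
POP     → []
PUSH -6 → [-6]
DUP     → [-6, -6]
DIV     → [1]
DUP     → [1, 1]
DUP     → [1, 1, 1]
DIV     → [1, 1]
MUL     → [1]
POP     → []
PUSH 7  → [7]
PUSH -6 → [7, -6]
POP     → [7]
DUP     → [7, 7]
OVER    → [7, 7, 7]
DUP     → [7, 7, 7, 7]
DIV     → [7, 7, 1]
SWAP    → [7, 1, 7]
ADD     → [7, 8]
MUL     → [56]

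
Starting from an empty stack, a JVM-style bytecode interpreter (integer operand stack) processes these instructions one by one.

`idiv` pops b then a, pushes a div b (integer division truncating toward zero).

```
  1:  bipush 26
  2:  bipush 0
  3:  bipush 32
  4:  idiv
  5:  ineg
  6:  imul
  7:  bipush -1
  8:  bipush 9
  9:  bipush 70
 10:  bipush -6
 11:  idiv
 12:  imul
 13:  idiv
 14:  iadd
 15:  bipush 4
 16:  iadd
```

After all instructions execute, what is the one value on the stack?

bipush 26 → 26
bipush 0  → 26 0
bipush 32 → 26 0 32
idiv      → 26 0
ineg      → 26 0
imul      → 0
bipush -1 → 0 -1
bipush 9  → 0 -1 9
bipush 70 → 0 -1 9 70
bipush -6 → 0 -1 9 70 -6
idiv      → 0 -1 9 -11
imul      → 0 -1 -99
idiv      → 0 0
iadd      → 0
bipush 4  → 0 4
iadd      → 4

4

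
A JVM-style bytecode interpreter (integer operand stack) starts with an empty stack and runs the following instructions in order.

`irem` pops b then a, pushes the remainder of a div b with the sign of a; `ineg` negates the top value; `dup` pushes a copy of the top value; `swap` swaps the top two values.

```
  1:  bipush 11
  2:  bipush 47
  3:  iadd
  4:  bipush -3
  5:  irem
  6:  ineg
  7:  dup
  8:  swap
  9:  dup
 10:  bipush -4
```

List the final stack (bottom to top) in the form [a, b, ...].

bipush 11 → 11
bipush 47 → 11 47
iadd      → 58
bipush -3 → 58 -3
irem      → 1
ineg      → -1
dup       → -1 -1
swap      → -1 -1
dup       → -1 -1 -1
bipush -4 → -1 -1 -1 -4

[-1, -1, -1, -4]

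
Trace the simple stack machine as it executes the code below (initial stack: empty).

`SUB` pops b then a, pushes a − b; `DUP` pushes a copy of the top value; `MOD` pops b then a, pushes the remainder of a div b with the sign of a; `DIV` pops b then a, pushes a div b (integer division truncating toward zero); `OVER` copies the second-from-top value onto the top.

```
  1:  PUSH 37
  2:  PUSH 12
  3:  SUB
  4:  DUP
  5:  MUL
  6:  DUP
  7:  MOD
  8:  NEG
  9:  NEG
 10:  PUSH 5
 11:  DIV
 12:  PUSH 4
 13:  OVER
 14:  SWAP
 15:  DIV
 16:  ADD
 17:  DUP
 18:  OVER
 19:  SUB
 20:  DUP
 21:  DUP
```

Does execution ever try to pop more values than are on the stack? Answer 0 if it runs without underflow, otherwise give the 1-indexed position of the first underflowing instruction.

PUSH 37  37
PUSH 12  37 12
SUB      25
DUP      25 25
MUL      625
DUP      625 625
MOD      0
NEG      0
NEG      0
PUSH 5   0 5
DIV      0
PUSH 4   0 4
OVER     0 4 0
SWAP     0 0 4
DIV      0 0
ADD      0
DUP      0 0
OVER     0 0 0
SUB      0 0
DUP      0 0 0
DUP      0 0 0 0

0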